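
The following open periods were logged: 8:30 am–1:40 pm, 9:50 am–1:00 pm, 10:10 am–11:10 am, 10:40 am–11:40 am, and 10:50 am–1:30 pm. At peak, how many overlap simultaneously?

5

At 10:50 am, 5 of the intervals are simultaneously active.
No point has more.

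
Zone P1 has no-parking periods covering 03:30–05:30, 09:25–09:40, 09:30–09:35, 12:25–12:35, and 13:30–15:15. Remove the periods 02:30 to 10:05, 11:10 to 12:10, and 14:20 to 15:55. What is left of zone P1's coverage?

First set merges to 03:30–05:30, 09:25–09:40, 12:25–12:35, 13:30–15:15.
03:30–05:30: entirely removed.
09:25–09:40: entirely removed.
12:25–12:35: nothing removed.
13:30–15:15 \ B = 13:30–14:20.

12:25–12:35, 13:30–14:20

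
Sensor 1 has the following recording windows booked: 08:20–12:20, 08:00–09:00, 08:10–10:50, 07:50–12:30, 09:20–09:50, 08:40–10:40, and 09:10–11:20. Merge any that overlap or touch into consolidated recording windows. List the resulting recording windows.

Sort by start: 07:50–12:30, 08:00–09:00, 08:10–10:50, 08:20–12:20, 08:40–10:40, 09:10–11:20, 09:20–09:50.
08:00–09:00 overlaps/touches 07:50–12:30 → extend to 07:50–12:30.
08:10–10:50 overlaps/touches 07:50–12:30 → extend to 07:50–12:30.
08:20–12:20 overlaps/touches 07:50–12:30 → extend to 07:50–12:30.
08:40–10:40 overlaps/touches 07:50–12:30 → extend to 07:50–12:30.
09:10–11:20 overlaps/touches 07:50–12:30 → extend to 07:50–12:30.
09:20–09:50 overlaps/touches 07:50–12:30 → extend to 07:50–12:30.

07:50–12:30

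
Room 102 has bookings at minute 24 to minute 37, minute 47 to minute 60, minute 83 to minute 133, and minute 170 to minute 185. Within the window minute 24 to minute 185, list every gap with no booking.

minute 37 to minute 47, minute 60 to minute 83, minute 133 to minute 170

After merging, the occupied span is minute 24 to minute 37, minute 47 to minute 60, minute 83 to minute 133, minute 170 to minute 185.
Gaps within minute 24 to minute 185: minute 37 to minute 47, minute 60 to minute 83, minute 133 to minute 170.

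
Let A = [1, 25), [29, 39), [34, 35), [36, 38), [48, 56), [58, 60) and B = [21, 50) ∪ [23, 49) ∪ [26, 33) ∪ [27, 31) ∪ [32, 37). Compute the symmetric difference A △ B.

[1, 21) ∪ [25, 29) ∪ [39, 48) ∪ [50, 56) ∪ [58, 60)

First set merges to [1, 25), [29, 39), [48, 56), [58, 60).
Second set merges to [21, 50).
A \ B = [1, 21), [50, 56), [58, 60).
B \ A = [25, 29), [39, 48).
Union of the two gives the symmetric difference.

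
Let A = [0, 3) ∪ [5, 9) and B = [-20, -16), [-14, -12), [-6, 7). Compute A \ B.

[7, 9)

[0, 3): entirely removed.
[5, 9) \ B = [7, 9).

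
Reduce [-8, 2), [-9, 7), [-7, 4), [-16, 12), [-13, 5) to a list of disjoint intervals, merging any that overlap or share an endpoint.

Sort by start: [-16, 12), [-13, 5), [-9, 7), [-8, 2), [-7, 4).
[-13, 5) overlaps/touches [-16, 12) → extend to [-16, 12).
[-9, 7) overlaps/touches [-16, 12) → extend to [-16, 12).
[-8, 2) overlaps/touches [-16, 12) → extend to [-16, 12).
[-7, 4) overlaps/touches [-16, 12) → extend to [-16, 12).

[-16, 12)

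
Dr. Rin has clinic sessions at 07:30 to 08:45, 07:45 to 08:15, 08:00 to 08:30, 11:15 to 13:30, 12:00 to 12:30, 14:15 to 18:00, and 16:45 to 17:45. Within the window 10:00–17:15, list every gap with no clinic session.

The merged coverage is 07:30–08:45, 11:15–13:30, 14:15–18:00.
Uncovered inside 10:00–17:15: 10:00–11:15, 13:30–14:15.

10:00–11:15, 13:30–14:15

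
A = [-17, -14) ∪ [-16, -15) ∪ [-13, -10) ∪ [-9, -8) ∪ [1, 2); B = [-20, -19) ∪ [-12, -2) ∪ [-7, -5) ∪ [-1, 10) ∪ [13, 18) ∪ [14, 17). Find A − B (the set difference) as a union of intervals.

First set merges to [-17, -14), [-13, -10), [-9, -8), [1, 2).
Second set merges to [-20, -19), [-12, -2), [-1, 10), [13, 18).
[-17, -14) is untouched.
[-13, -10) with B removed leaves [-13, -12).
[-9, -8) lies entirely inside B → drops out.
[1, 2) lies entirely inside B → drops out.

[-17, -14) ∪ [-13, -12)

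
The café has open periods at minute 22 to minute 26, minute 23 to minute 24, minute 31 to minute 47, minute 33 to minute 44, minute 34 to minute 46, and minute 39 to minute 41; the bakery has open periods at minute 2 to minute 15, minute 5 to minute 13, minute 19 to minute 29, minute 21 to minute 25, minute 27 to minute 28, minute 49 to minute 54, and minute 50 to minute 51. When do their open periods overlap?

A, merged: minute 22 to minute 26, minute 31 to minute 47.
B, merged: minute 2 to minute 15, minute 19 to minute 29, minute 49 to minute 54.
minute 22 to minute 26 overlaps B on minute 22 to minute 26.
minute 31 to minute 47 falls entirely outside B.

minute 22 to minute 26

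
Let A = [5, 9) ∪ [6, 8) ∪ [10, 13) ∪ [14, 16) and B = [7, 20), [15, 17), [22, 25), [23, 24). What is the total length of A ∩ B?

7

First set merges to [5, 9), [10, 13), [14, 16).
Second set merges to [7, 20), [22, 25).
A ∩ B = [7, 9), [10, 13), [14, 16).
Total: 2 + 3 + 2 = 7.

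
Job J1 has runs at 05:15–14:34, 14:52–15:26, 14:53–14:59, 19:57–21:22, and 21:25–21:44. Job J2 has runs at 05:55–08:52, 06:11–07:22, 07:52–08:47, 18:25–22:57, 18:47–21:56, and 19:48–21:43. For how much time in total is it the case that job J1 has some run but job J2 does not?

First set merges to 05:15–14:34, 14:52–15:26, 19:57–21:22, 21:25–21:44.
Second set merges to 05:55–08:52, 18:25–22:57.
A \ B = 05:15–05:55, 08:52–14:34, 14:52–15:26.
Total: 40 min + 5 h 42 min + 34 min = 6 h 56 min.

6 h 56 min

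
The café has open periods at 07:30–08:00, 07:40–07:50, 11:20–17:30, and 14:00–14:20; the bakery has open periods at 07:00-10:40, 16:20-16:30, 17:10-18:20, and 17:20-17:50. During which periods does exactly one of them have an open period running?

07:00–07:30, 08:00–10:40, 11:20–16:20, 16:30–17:10, 17:30–18:20

Merge the first list: 07:30–08:00, 11:20–17:30.
Merge the second list: 07:00–10:40, 16:20–16:30, 17:10–18:20.
Only in the first: 11:20–16:20, 16:30–17:10.
Only in the second: 07:00–07:30, 08:00–10:40, 17:30–18:20.
Together these are the periods covered by exactly one.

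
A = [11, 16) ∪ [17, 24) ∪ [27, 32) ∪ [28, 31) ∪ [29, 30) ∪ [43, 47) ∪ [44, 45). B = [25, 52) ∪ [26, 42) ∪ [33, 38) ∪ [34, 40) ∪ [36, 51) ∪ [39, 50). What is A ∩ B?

[27, 32) ∪ [43, 47)

Merge the first list: [11, 16), [17, 24), [27, 32), [43, 47).
Merge the second list: [25, 52).
[11, 16) meets no B interval.
[17, 24) meets no B interval.
[27, 32) ∩ B → [27, 32).
[43, 47) ∩ B → [43, 47).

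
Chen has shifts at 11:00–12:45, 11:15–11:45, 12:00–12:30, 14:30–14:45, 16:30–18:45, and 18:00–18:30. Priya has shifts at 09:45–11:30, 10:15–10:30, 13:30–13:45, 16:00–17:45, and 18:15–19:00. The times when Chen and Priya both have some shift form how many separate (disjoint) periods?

3

A, merged: 11:00–12:45, 14:30–14:45, 16:30–18:45.
B, merged: 09:45–11:30, 13:30–13:45, 16:00–17:45, 18:15–19:00.
A ∩ B = 11:00–11:30, 16:30–17:45, 18:15–18:45.
That is 3 disjoint pieces.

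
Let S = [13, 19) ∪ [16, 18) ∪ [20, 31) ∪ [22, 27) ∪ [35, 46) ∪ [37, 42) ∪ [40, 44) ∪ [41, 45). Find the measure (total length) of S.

28

Merged: [13, 19), [20, 31), [35, 46).
Lengths: 6 + 11 + 11 = 28.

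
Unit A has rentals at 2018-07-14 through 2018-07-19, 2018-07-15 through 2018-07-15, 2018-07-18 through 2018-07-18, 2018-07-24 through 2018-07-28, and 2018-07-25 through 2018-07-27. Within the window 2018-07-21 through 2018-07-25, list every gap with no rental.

The merged coverage is 2018-07-14 through 2018-07-19, 2018-07-24 through 2018-07-28.
Uncovered inside 2018-07-21 through 2018-07-25: 2018-07-21 through 2018-07-23.

2018-07-21 through 2018-07-23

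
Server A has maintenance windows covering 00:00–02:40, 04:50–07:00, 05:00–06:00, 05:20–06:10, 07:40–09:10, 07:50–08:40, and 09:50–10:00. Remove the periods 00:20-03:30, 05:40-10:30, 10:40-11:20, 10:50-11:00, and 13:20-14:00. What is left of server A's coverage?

A, merged: 00:00-02:40, 04:50-07:00, 07:40-09:10, 09:50-10:00.
B, merged: 00:20-03:30, 05:40-10:30, 10:40-11:20, 13:20-14:00.
00:00-02:40 \ B = 00:00-00:20.
04:50-07:00 \ B = 04:50-05:40.
07:40-09:10: entirely removed.
09:50-10:00: entirely removed.

00:00-00:20, 04:50-05:40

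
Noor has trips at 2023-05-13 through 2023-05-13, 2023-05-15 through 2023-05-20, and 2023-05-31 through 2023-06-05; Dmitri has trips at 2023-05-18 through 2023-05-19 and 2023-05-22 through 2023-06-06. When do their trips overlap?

2023-05-13 through 2023-05-13: no overlap with the second set.
2023-05-15 through 2023-05-20 meets the second set on 2023-05-18 through 2023-05-19.
2023-05-31 through 2023-06-05 meets the second set on 2023-05-31 through 2023-06-05.

2023-05-18 through 2023-05-19, 2023-05-31 through 2023-06-05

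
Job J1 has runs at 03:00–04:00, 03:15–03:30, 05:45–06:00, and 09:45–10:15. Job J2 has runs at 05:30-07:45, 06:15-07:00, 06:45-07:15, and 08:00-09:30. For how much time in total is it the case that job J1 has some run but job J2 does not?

1 h 30 min

A, merged: 03:00–04:00, 05:45–06:00, 09:45–10:15.
B, merged: 05:30–07:45, 08:00–09:30.
A \ B = 03:00–04:00, 09:45–10:15.
Total: 1 h + 30 min = 1 h 30 min.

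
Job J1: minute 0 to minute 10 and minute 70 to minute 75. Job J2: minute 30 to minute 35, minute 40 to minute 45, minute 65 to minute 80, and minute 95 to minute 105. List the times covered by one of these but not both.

minute 0 to minute 10, minute 30 to minute 35, minute 40 to minute 45, minute 65 to minute 70, minute 75 to minute 80, minute 95 to minute 105

Only in the first: minute 0 to minute 10.
Only in the second: minute 30 to minute 35, minute 40 to minute 45, minute 65 to minute 70, minute 75 to minute 80, minute 95 to minute 105.
Together these are the periods covered by exactly one.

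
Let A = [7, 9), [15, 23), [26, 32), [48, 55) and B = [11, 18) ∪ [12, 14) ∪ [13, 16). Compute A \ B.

[7, 9) ∪ [18, 23) ∪ [26, 32) ∪ [48, 55)

Merge the second list: [11, 18).
[7, 9): nothing removed.
[15, 23) \ B = [18, 23).
[26, 32): nothing removed.
[48, 55): nothing removed.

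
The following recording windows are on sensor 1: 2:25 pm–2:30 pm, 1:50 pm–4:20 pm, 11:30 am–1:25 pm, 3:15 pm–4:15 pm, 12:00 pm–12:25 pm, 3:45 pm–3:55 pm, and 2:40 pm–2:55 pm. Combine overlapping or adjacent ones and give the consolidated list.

Sort by start: 11:30 am–1:25 pm, 12:00 pm–12:25 pm, 1:50 pm–4:20 pm, 2:25 pm–2:30 pm, 2:40 pm–2:55 pm, 3:15 pm–4:15 pm, 3:45 pm–3:55 pm.
12:00 pm–12:25 pm overlaps/touches 11:30 am–1:25 pm → extend to 11:30 am–1:25 pm.
1:50 pm–4:20 pm is disjoint → start new block.
2:25 pm–2:30 pm overlaps/touches 1:50 pm–4:20 pm → extend to 1:50 pm–4:20 pm.
2:40 pm–2:55 pm overlaps/touches 1:50 pm–4:20 pm → extend to 1:50 pm–4:20 pm.
3:15 pm–4:15 pm overlaps/touches 1:50 pm–4:20 pm → extend to 1:50 pm–4:20 pm.
3:45 pm–3:55 pm overlaps/touches 1:50 pm–4:20 pm → extend to 1:50 pm–4:20 pm.

11:30 am–1:25 pm, 1:50 pm–4:20 pm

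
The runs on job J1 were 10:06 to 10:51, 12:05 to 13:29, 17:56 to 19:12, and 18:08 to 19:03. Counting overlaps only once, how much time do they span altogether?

3 h 25 min

Merged: 10:06–10:51, 12:05–13:29, 17:56–19:12.
Lengths: 45 min + 1 h 24 min + 1 h 16 min = 3 h 25 min.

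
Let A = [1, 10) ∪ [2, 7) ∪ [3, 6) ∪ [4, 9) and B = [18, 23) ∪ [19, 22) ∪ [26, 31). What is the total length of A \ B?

9

First set merges to [1, 10).
Second set merges to [18, 23), [26, 31).
A \ B = [1, 10).
Total: 9.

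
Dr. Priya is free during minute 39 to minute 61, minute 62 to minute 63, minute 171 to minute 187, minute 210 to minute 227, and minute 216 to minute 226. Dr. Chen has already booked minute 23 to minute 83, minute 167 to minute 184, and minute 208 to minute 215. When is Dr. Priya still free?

A, merged: minute 39 to minute 61, minute 62 to minute 63, minute 171 to minute 187, minute 210 to minute 227.
minute 39 to minute 61 lies entirely inside B → drops out.
minute 62 to minute 63 lies entirely inside B → drops out.
minute 171 to minute 187 with B removed leaves minute 184 to minute 187.
minute 210 to minute 227 with B removed leaves minute 215 to minute 227.

minute 184 to minute 187, minute 215 to minute 227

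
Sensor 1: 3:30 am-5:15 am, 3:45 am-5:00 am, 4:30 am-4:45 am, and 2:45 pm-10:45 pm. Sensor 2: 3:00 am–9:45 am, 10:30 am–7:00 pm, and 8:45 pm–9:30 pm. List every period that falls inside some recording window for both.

A, merged: 3:30 am–5:15 am, 2:45 pm–10:45 pm.
3:30 am–5:15 am meets the second set on 3:30 am–5:15 am.
2:45 pm–10:45 pm meets the second set on 2:45 pm–7:00 pm, 8:45 pm–9:30 pm.

3:30 am–5:15 am, 2:45 pm–7:00 pm, 8:45 pm–9:30 pm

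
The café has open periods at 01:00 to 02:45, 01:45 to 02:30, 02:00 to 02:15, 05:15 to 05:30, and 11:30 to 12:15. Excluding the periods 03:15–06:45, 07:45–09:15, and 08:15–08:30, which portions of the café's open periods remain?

First set merges to 01:00–02:45, 05:15–05:30, 11:30–12:15.
Second set merges to 03:15–06:45, 07:45–09:15.
01:00–02:45 is untouched.
05:15–05:30 lies entirely inside B → drops out.
11:30–12:15 is untouched.

01:00–02:45, 11:30–12:15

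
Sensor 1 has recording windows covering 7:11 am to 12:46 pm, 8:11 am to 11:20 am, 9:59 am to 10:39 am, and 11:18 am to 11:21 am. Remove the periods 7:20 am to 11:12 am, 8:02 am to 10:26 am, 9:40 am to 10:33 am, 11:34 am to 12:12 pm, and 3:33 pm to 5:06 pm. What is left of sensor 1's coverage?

A, merged: 7:11 am–12:46 pm.
B, merged: 7:20 am–11:12 am, 11:34 am–12:12 pm, 3:33 pm–5:06 pm.
7:11 am–12:46 pm \ B = 7:11 am–7:20 am, 11:12 am–11:34 am, 12:12 pm–12:46 pm.

7:11 am–7:20 am, 11:12 am–11:34 am, 12:12 pm–12:46 pm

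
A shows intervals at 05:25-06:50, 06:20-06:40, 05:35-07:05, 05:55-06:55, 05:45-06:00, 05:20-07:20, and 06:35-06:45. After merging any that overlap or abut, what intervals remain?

05:20–07:20

Sort by start: 05:20–07:20, 05:25–06:50, 05:35–07:05, 05:45–06:00, 05:55–06:55, 06:20–06:40, 06:35–06:45.
05:25–06:50 overlaps/touches 05:20–07:20 → extend to 05:20–07:20.
05:35–07:05 overlaps/touches 05:20–07:20 → extend to 05:20–07:20.
05:45–06:00 overlaps/touches 05:20–07:20 → extend to 05:20–07:20.
05:55–06:55 overlaps/touches 05:20–07:20 → extend to 05:20–07:20.
06:20–06:40 overlaps/touches 05:20–07:20 → extend to 05:20–07:20.
06:35–06:45 overlaps/touches 05:20–07:20 → extend to 05:20–07:20.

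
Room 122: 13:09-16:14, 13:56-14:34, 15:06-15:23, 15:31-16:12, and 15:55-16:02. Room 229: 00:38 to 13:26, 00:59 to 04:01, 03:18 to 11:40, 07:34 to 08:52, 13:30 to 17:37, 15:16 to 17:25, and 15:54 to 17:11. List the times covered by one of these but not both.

First set merges to 13:09–16:14.
Second set merges to 00:38–13:26, 13:30–17:37.
Only in the first: 13:26–13:30.
Only in the second: 00:38–13:09, 16:14–17:37.
Together these are the periods covered by exactly one.

00:38–13:09, 13:26–13:30, 16:14–17:37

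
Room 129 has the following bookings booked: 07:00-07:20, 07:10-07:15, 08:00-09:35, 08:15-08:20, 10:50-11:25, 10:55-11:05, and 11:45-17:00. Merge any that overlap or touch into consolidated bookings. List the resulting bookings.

07:00–07:20, 08:00–09:35, 10:50–11:25, 11:45–17:00

07:10–07:15 overlaps/touches 07:00–07:20 → extend to 07:00–07:20.
08:00–09:35 is disjoint → start new block.
08:15–08:20 overlaps/touches 08:00–09:35 → extend to 08:00–09:35.
10:50–11:25 is disjoint → start new block.
10:55–11:05 overlaps/touches 10:50–11:25 → extend to 10:50–11:25.
11:45–17:00 is disjoint → start new block.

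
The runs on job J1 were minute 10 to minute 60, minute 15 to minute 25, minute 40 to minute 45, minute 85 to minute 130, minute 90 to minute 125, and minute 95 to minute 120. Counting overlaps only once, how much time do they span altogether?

Merged: minute 10 to minute 60, minute 85 to minute 130.
Lengths: 50 minutes + 45 minutes = 95 minutes.

95 minutes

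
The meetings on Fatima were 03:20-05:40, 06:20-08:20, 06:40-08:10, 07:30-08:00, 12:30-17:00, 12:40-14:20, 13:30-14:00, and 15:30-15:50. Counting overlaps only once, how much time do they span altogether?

Merged: 03:20–05:40, 06:20–08:20, 12:30–17:00.
Lengths: 2 h 20 min + 2 h + 4 h 30 min = 8 h 50 min.

8 h 50 min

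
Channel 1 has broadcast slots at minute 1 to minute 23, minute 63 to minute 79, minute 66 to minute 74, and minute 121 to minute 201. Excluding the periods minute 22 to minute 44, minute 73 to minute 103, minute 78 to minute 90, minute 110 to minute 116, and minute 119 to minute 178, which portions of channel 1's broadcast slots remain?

Merge the first list: minute 1 to minute 23, minute 63 to minute 79, minute 121 to minute 201.
Merge the second list: minute 22 to minute 44, minute 73 to minute 103, minute 110 to minute 116, minute 119 to minute 178.
minute 1 to minute 23 \ B = minute 1 to minute 22.
minute 63 to minute 79 \ B = minute 63 to minute 73.
minute 121 to minute 201 \ B = minute 178 to minute 201.

minute 1 to minute 22, minute 63 to minute 73, minute 178 to minute 201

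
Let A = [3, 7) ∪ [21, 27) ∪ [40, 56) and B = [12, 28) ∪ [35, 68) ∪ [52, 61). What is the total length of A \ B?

4

Merge the second list: [12, 28), [35, 68).
A \ B = [3, 7).
Total: 4.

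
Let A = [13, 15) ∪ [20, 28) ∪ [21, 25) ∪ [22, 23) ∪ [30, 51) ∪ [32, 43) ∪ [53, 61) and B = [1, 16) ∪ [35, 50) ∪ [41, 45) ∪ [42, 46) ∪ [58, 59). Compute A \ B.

[20, 28) ∪ [30, 35) ∪ [50, 51) ∪ [53, 58) ∪ [59, 61)

A, merged: [13, 15), [20, 28), [30, 51), [53, 61).
B, merged: [1, 16), [35, 50), [58, 59).
[13, 15) lies entirely inside B → drops out.
[20, 28) is untouched.
[30, 51) with B removed leaves [30, 35), [50, 51).
[53, 61) with B removed leaves [53, 58), [59, 61).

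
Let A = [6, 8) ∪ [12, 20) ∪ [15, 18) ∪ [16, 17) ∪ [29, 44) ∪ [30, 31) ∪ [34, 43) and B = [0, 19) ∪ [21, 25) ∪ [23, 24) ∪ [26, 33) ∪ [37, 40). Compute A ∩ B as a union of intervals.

First set merges to [6, 8), [12, 20), [29, 44).
Second set merges to [0, 19), [21, 25), [26, 33), [37, 40).
[6, 8) meets the second set on [6, 8).
[12, 20) meets the second set on [12, 19).
[29, 44) meets the second set on [29, 33), [37, 40).

[6, 8) ∪ [12, 19) ∪ [29, 33) ∪ [37, 40)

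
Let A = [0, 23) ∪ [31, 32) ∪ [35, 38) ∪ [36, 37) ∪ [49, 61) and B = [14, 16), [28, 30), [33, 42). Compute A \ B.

First set merges to [0, 23), [31, 32), [35, 38), [49, 61).
[0, 23) minus B → [0, 14), [16, 23).
[31, 32): no B overlap → unchanged.
[35, 38): fully covered by B → removed.
[49, 61): no B overlap → unchanged.

[0, 14) ∪ [16, 23) ∪ [31, 32) ∪ [49, 61)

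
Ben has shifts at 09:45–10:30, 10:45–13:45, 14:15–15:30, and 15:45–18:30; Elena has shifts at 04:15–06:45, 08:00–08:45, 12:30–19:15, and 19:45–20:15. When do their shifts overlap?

09:45–10:30: no overlap with the second set.
10:45–13:45 meets the second set on 12:30–13:45.
14:15–15:30 meets the second set on 14:15–15:30.
15:45–18:30 meets the second set on 15:45–18:30.

12:30–13:45, 14:15–15:30, 15:45–18:30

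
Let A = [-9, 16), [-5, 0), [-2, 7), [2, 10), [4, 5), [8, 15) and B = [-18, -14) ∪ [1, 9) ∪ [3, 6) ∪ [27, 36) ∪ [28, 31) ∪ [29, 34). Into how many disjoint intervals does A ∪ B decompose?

Merge the first list: [-9, 16).
Merge the second list: [-18, -14), [1, 9), [27, 36).
A ∪ B = [-18, -14), [-9, 16), [27, 36).
That is 3 disjoint pieces.

3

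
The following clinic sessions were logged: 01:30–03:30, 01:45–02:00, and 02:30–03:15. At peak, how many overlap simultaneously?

At 01:45, 2 of the intervals are simultaneously active.
No point has more.

2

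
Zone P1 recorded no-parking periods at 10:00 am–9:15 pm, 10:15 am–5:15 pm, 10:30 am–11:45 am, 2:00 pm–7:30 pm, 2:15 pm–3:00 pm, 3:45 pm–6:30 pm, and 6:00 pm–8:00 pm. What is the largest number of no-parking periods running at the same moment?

Sweep endpoints in order; track running count of active intervals.
Peak of 4 reached at 2:15 pm.

4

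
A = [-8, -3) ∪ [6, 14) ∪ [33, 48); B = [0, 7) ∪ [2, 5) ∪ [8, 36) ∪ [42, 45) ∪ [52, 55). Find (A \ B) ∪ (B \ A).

[-8, -3) ∪ [0, 6) ∪ [7, 8) ∪ [14, 33) ∪ [36, 42) ∪ [45, 48) ∪ [52, 55)

Merge the second list: [0, 7), [8, 36), [42, 45), [52, 55).
A \ B = [-8, -3), [7, 8), [36, 42), [45, 48).
B \ A = [0, 6), [14, 33), [52, 55).
Union of the two gives the symmetric difference.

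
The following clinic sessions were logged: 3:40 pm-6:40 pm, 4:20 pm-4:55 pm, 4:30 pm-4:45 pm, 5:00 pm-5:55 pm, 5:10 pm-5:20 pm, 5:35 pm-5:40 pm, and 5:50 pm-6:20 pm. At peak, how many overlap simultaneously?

At 4:30 pm, 3 of the intervals are simultaneously active.
No point has more.

3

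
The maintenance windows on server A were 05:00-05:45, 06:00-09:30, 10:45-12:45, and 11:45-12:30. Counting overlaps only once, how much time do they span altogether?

6 h 15 min

Merged: 05:00–05:45, 06:00–09:30, 10:45–12:45.
Lengths: 45 min + 3 h 30 min + 2 h = 6 h 15 min.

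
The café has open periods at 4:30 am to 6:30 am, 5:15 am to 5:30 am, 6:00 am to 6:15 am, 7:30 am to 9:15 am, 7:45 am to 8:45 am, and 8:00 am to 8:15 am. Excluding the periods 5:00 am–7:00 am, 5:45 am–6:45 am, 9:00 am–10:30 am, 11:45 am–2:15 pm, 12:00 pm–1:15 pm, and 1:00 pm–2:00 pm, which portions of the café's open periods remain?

4:30 am–5:00 am, 7:30 am–9:00 am

First set merges to 4:30 am–6:30 am, 7:30 am–9:15 am.
Second set merges to 5:00 am–7:00 am, 9:00 am–10:30 am, 11:45 am–2:15 pm.
4:30 am–6:30 am \ B = 4:30 am–5:00 am.
7:30 am–9:15 am \ B = 7:30 am–9:00 am.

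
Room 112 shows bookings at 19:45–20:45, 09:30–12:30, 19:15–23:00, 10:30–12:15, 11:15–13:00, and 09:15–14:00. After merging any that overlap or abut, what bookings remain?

Sort by start: 09:15–14:00, 09:30–12:30, 10:30–12:15, 11:15–13:00, 19:15–23:00, 19:45–20:45.
09:30–12:30 overlaps/touches 09:15–14:00 → extend to 09:15–14:00.
10:30–12:15 overlaps/touches 09:15–14:00 → extend to 09:15–14:00.
11:15–13:00 overlaps/touches 09:15–14:00 → extend to 09:15–14:00.
19:15–23:00 is disjoint → start new block.
19:45–20:45 overlaps/touches 19:15–23:00 → extend to 19:15–23:00.

09:15–14:00, 19:15–23:00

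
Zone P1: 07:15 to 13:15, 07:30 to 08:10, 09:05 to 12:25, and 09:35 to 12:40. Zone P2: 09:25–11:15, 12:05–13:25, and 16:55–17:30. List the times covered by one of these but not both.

07:15-09:25, 11:15-12:05, 13:15-13:25, 16:55-17:30

First set merges to 07:15-13:15.
Only in the first: 07:15-09:25, 11:15-12:05.
Only in the second: 13:15-13:25, 16:55-17:30.
Together these are the periods covered by exactly one.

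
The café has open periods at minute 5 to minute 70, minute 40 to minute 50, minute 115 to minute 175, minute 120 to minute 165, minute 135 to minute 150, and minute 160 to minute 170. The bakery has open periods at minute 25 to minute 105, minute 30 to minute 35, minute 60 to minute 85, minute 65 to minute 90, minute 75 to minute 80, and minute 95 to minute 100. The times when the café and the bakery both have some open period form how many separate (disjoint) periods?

1

First set merges to minute 5 to minute 70, minute 115 to minute 175.
Second set merges to minute 25 to minute 105.
A ∩ B = minute 25 to minute 70.
That is 1 disjoint piece.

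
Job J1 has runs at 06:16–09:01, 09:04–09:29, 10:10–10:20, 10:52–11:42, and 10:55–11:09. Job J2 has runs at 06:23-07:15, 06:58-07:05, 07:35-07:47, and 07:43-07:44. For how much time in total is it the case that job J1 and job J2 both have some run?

Merge the first list: 06:16–09:01, 09:04–09:29, 10:10–10:20, 10:52–11:42.
Merge the second list: 06:23–07:15, 07:35–07:47.
A ∩ B = 06:23–07:15, 07:35–07:47.
Total: 52 min + 12 min = 1 h 4 min.

1 h 4 min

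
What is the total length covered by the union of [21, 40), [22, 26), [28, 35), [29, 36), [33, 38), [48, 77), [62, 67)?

48

Merged: [21, 40), [48, 77).
Lengths: 19 + 29 = 48.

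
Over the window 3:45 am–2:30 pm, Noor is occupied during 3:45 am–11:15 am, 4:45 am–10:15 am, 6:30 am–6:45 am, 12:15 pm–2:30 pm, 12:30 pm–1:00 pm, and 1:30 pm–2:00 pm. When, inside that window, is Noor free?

11:15 am-12:15 pm

Covered (merged): 3:45 am-11:15 am, 12:15 pm-2:30 pm.
Uncovered inside 3:45 am-2:30 pm: 11:15 am-12:15 pm.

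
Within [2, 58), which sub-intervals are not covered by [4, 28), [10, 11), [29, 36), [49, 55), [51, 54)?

[2, 4) ∪ [28, 29) ∪ [36, 49) ∪ [55, 58)

After merging, the occupied span is [4, 28), [29, 36), [49, 55).
Gaps within [2, 58): [2, 4), [28, 29), [36, 49), [55, 58).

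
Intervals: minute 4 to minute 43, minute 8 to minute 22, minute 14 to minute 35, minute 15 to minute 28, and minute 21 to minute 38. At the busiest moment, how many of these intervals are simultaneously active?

Sweep endpoints in order; track running count of active intervals.
Peak of 5 reached at minute 21.

5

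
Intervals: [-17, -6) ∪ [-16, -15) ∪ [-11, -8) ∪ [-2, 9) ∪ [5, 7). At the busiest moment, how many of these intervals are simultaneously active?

2

Sweep endpoints in order; track running count of active intervals.
Peak of 2 reached at -16.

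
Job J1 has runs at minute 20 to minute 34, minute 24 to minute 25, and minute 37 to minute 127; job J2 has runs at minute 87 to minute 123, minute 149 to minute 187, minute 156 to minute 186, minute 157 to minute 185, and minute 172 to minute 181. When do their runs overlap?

minute 87 to minute 123

Merge the first list: minute 20 to minute 34, minute 37 to minute 127.
Merge the second list: minute 87 to minute 123, minute 149 to minute 187.
minute 20 to minute 34: no overlap with the second set.
minute 37 to minute 127 meets the second set on minute 87 to minute 123.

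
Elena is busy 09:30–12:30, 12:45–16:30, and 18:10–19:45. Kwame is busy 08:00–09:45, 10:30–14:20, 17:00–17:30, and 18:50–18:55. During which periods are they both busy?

09:30-12:30 meets the second set on 09:30-09:45, 10:30-12:30.
12:45-16:30 meets the second set on 12:45-14:20.
18:10-19:45 meets the second set on 18:50-18:55.

09:30-09:45, 10:30-12:30, 12:45-14:20, 18:50-18:55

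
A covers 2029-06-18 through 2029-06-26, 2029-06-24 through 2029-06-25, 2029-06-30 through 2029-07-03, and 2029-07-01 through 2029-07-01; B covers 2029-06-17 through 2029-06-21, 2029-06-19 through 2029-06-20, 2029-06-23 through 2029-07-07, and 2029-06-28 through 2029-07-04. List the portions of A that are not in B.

A, merged: 2029-06-18 through 2029-06-26, 2029-06-30 through 2029-07-03.
B, merged: 2029-06-17 through 2029-06-21, 2029-06-23 through 2029-07-07.
2029-06-18 through 2029-06-26 minus B → 2029-06-22 through 2029-06-22.
2029-06-30 through 2029-07-03: fully covered by B → removed.

2029-06-22 through 2029-06-22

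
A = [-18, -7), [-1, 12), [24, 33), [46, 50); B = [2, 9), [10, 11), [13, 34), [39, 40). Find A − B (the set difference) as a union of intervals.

[-18, -7) ∪ [-1, 2) ∪ [9, 10) ∪ [11, 12) ∪ [46, 50)

[-18, -7): nothing removed.
[-1, 12) \ B = [-1, 2), [9, 10), [11, 12).
[24, 33): entirely removed.
[46, 50): nothing removed.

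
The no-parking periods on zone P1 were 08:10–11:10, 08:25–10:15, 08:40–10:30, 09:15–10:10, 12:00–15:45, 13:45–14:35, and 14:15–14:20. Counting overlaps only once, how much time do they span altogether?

6 h 45 min

Merged: 08:10–11:10, 12:00–15:45.
Lengths: 3 h + 3 h 45 min = 6 h 45 min.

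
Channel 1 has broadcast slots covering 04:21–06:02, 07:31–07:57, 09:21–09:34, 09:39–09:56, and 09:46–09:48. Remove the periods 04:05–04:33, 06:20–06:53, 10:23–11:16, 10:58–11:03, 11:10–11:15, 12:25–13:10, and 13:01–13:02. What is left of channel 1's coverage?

Merge the first list: 04:21–06:02, 07:31–07:57, 09:21–09:34, 09:39–09:56.
Merge the second list: 04:05–04:33, 06:20–06:53, 10:23–11:16, 12:25–13:10.
04:21–06:02 \ B = 04:33–06:02.
07:31–07:57: nothing removed.
09:21–09:34: nothing removed.
09:39–09:56: nothing removed.

04:33–06:02, 07:31–07:57, 09:21–09:34, 09:39–09:56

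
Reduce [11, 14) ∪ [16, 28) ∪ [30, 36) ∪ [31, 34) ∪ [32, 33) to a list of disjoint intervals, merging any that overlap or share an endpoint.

[11, 14) ∪ [16, 28) ∪ [30, 36)

[16, 28) is disjoint → start new block.
[30, 36) is disjoint → start new block.
[31, 34) overlaps/touches [30, 36) → extend to [30, 36).
[32, 33) overlaps/touches [30, 36) → extend to [30, 36).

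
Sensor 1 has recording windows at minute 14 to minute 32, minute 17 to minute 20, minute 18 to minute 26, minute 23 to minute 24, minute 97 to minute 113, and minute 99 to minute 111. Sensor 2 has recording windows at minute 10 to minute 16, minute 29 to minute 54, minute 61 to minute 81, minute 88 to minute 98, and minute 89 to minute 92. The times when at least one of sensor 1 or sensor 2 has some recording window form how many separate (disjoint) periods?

A, merged: minute 14 to minute 32, minute 97 to minute 113.
B, merged: minute 10 to minute 16, minute 29 to minute 54, minute 61 to minute 81, minute 88 to minute 98.
A ∪ B = minute 10 to minute 54, minute 61 to minute 81, minute 88 to minute 113.
That is 3 disjoint pieces.

3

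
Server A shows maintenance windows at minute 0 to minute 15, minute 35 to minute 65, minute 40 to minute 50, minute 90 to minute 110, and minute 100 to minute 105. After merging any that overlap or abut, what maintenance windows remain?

minute 0 to minute 15, minute 35 to minute 65, minute 90 to minute 110

minute 35 to minute 65 is disjoint → start new block.
minute 40 to minute 50 overlaps/touches minute 35 to minute 65 → extend to minute 35 to minute 65.
minute 90 to minute 110 is disjoint → start new block.
minute 100 to minute 105 overlaps/touches minute 90 to minute 110 → extend to minute 90 to minute 110.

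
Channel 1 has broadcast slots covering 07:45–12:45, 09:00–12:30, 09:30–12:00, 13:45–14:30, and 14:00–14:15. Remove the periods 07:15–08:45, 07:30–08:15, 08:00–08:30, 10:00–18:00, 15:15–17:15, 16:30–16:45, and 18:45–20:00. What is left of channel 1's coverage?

First set merges to 07:45–12:45, 13:45–14:30.
Second set merges to 07:15–08:45, 10:00–18:00, 18:45–20:00.
07:45–12:45 with B removed leaves 08:45–10:00.
13:45–14:30 lies entirely inside B → drops out.

08:45–10:00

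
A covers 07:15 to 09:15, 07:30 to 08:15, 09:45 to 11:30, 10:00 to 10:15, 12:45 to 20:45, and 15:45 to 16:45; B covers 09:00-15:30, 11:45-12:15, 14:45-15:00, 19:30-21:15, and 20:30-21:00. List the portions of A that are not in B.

07:15–09:00, 15:30–19:30

Merge the first list: 07:15–09:15, 09:45–11:30, 12:45–20:45.
Merge the second list: 09:00–15:30, 19:30–21:15.
07:15–09:15 with B removed leaves 07:15–09:00.
09:45–11:30 lies entirely inside B → drops out.
12:45–20:45 with B removed leaves 15:30–19:30.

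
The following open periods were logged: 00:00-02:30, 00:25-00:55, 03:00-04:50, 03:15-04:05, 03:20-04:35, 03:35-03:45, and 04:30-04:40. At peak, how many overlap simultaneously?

At 03:35, 4 of the intervals are simultaneously active.
No point has more.

4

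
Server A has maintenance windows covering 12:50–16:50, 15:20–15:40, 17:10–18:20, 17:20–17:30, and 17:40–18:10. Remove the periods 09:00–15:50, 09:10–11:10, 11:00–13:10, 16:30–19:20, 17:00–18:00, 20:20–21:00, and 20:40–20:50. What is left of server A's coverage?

15:50–16:30

First set merges to 12:50–16:50, 17:10–18:20.
Second set merges to 09:00–15:50, 16:30–19:20, 20:20–21:00.
12:50–16:50 \ B = 15:50–16:30.
17:10–18:20: entirely removed.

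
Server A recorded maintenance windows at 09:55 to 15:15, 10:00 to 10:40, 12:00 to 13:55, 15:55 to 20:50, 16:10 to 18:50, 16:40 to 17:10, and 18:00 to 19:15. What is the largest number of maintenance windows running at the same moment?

Sweep endpoints in order; track running count of active intervals.
Peak of 3 reached at 16:40.

3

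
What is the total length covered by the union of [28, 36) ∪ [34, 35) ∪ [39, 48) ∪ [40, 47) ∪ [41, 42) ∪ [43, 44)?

17

Merged: [28, 36), [39, 48).
Lengths: 8 + 9 = 17.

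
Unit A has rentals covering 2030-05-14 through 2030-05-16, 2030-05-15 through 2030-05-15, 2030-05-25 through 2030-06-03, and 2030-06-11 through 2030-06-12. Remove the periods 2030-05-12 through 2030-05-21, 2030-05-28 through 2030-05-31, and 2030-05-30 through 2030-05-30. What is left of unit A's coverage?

2030-05-25 through 2030-05-27, 2030-06-01 through 2030-06-03, 2030-06-11 through 2030-06-12

First set merges to 2030-05-14 through 2030-05-16, 2030-05-25 through 2030-06-03, 2030-06-11 through 2030-06-12.
Second set merges to 2030-05-12 through 2030-05-21, 2030-05-28 through 2030-05-31.
2030-05-14 through 2030-05-16: fully covered by B → removed.
2030-05-25 through 2030-06-03 minus B → 2030-05-25 through 2030-05-27, 2030-06-01 through 2030-06-03.
2030-06-11 through 2030-06-12: no B overlap → unchanged.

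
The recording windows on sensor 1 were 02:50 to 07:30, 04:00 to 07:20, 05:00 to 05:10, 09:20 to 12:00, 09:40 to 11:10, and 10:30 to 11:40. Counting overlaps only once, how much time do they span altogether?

7 h 20 min

Merged: 02:50–07:30, 09:20–12:00.
Lengths: 4 h 40 min + 2 h 40 min = 7 h 20 min.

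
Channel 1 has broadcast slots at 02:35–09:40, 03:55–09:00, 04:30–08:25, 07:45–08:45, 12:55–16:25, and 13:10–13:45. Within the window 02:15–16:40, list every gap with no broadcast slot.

The merged coverage is 02:35-09:40, 12:55-16:25.
Gaps within 02:15-16:40: 02:15-02:35, 09:40-12:55, 16:25-16:40.

02:15-02:35, 09:40-12:55, 16:25-16:40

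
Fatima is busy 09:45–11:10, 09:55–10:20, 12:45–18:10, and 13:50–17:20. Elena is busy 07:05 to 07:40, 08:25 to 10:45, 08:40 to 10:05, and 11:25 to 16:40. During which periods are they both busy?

09:45-10:45, 12:45-16:40

A, merged: 09:45-11:10, 12:45-18:10.
B, merged: 07:05-07:40, 08:25-10:45, 11:25-16:40.
09:45-11:10 overlaps B on 09:45-10:45.
12:45-18:10 overlaps B on 12:45-16:40.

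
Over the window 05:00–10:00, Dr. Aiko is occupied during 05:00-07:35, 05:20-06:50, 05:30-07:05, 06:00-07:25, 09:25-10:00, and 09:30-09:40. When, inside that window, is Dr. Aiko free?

07:35–09:25

Covered (merged): 05:00–07:35, 09:25–10:00.
Gaps within 05:00–10:00: 07:35–09:25.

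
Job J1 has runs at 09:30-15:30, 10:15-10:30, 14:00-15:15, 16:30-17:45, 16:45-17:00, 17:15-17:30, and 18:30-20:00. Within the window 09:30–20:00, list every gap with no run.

Covered (merged): 09:30–15:30, 16:30–17:45, 18:30–20:00.
Complement within 09:30–20:00: 15:30–16:30, 17:45–18:30.

15:30–16:30, 17:45–18:30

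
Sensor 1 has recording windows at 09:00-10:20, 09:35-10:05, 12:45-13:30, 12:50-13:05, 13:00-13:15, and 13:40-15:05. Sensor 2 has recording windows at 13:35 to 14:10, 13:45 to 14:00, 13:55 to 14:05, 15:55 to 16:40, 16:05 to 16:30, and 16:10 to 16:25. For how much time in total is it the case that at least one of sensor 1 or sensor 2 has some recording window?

4 h 20 min

Merge the first list: 09:00–10:20, 12:45–13:30, 13:40–15:05.
Merge the second list: 13:35–14:10, 15:55–16:40.
A ∪ B = 09:00–10:20, 12:45–13:30, 13:35–15:05, 15:55–16:40.
Total: 1 h 20 min + 45 min + 1 h 30 min + 45 min = 4 h 20 min.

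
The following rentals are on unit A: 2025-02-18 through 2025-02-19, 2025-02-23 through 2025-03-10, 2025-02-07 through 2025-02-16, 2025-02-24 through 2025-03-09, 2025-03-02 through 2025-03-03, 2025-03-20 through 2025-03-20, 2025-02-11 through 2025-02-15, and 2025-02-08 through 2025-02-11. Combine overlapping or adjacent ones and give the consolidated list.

Sort by start: 2025-02-07 through 2025-02-16, 2025-02-08 through 2025-02-11, 2025-02-11 through 2025-02-15, 2025-02-18 through 2025-02-19, 2025-02-23 through 2025-03-10, 2025-02-24 through 2025-03-09, 2025-03-02 through 2025-03-03, 2025-03-20 through 2025-03-20.
2025-02-08 through 2025-02-11 overlaps/touches 2025-02-07 through 2025-02-16 → extend to 2025-02-07 through 2025-02-16.
2025-02-11 through 2025-02-15 overlaps/touches 2025-02-07 through 2025-02-16 → extend to 2025-02-07 through 2025-02-16.
2025-02-18 through 2025-02-19 is disjoint → start new block.
2025-02-23 through 2025-03-10 is disjoint → start new block.
2025-02-24 through 2025-03-09 overlaps/touches 2025-02-23 through 2025-03-10 → extend to 2025-02-23 through 2025-03-10.
2025-03-02 through 2025-03-03 overlaps/touches 2025-02-23 through 2025-03-10 → extend to 2025-02-23 through 2025-03-10.
2025-03-20 through 2025-03-20 is disjoint → start new block.

2025-02-07 through 2025-02-16, 2025-02-18 through 2025-02-19, 2025-02-23 through 2025-03-10, 2025-03-20 through 2025-03-20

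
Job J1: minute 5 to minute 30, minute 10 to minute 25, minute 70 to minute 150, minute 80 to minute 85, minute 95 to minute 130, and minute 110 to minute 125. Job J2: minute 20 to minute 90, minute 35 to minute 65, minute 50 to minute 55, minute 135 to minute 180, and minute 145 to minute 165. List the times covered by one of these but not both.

minute 5 to minute 20, minute 30 to minute 70, minute 90 to minute 135, minute 150 to minute 180

Merge the first list: minute 5 to minute 30, minute 70 to minute 150.
Merge the second list: minute 20 to minute 90, minute 135 to minute 180.
A \ B = minute 5 to minute 20, minute 90 to minute 135.
B \ A = minute 30 to minute 70, minute 150 to minute 180.
Union of the two gives the symmetric difference.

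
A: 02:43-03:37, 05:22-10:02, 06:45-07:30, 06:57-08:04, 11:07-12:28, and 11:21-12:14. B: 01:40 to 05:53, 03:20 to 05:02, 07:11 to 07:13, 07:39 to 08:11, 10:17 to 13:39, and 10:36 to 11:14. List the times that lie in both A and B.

02:43–03:37, 05:22–05:53, 07:11–07:13, 07:39–08:11, 11:07–12:28

First set merges to 02:43–03:37, 05:22–10:02, 11:07–12:28.
Second set merges to 01:40–05:53, 07:11–07:13, 07:39–08:11, 10:17–13:39.
02:43–03:37 ∩ B → 02:43–03:37.
05:22–10:02 ∩ B → 05:22–05:53, 07:11–07:13, 07:39–08:11.
11:07–12:28 ∩ B → 11:07–12:28.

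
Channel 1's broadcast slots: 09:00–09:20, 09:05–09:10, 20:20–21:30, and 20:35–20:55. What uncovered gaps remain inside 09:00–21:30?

The merged coverage is 09:00-09:20, 20:20-21:30.
Complement within 09:00-21:30: 09:20-20:20.

09:20-20:20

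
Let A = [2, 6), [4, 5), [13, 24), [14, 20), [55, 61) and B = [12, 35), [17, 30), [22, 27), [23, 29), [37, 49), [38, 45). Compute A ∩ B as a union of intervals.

[13, 24)

A, merged: [2, 6), [13, 24), [55, 61).
B, merged: [12, 35), [37, 49).
[2, 6): no overlap with the second set.
[13, 24) meets the second set on [13, 24).
[55, 61): no overlap with the second set.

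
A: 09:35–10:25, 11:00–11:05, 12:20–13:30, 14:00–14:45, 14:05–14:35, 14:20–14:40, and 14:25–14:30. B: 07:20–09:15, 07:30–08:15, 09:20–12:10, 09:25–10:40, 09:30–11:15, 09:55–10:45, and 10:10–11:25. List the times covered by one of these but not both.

07:20–09:15, 09:20–09:35, 10:25–11:00, 11:05–12:10, 12:20–13:30, 14:00–14:45

A, merged: 09:35–10:25, 11:00–11:05, 12:20–13:30, 14:00–14:45.
B, merged: 07:20–09:15, 09:20–12:10.
A but not B: 12:20–13:30, 14:00–14:45.
B but not A: 07:20–09:15, 09:20–09:35, 10:25–11:00, 11:05–12:10.
Combining gives A △ B.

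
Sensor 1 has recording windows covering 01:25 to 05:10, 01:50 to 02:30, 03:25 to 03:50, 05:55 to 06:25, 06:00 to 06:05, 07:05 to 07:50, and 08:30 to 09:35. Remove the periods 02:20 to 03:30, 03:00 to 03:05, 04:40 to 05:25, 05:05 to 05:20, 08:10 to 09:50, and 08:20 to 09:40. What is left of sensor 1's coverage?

Merge the first list: 01:25–05:10, 05:55–06:25, 07:05–07:50, 08:30–09:35.
Merge the second list: 02:20–03:30, 04:40–05:25, 08:10–09:50.
01:25–05:10 minus B → 01:25–02:20, 03:30–04:40.
05:55–06:25: no B overlap → unchanged.
07:05–07:50: no B overlap → unchanged.
08:30–09:35: fully covered by B → removed.

01:25–02:20, 03:30–04:40, 05:55–06:25, 07:05–07:50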